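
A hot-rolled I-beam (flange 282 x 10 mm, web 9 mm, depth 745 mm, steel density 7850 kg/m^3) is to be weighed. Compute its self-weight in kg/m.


A_flanges = 2 * 282 * 10 = 5640 mm^2
A_web = (745 - 2 * 10) * 9 = 6525 mm^2
A_total = 5640 + 6525 = 12165 mm^2 = 0.012165 m^2
Weight = rho * A = 7850 * 0.012165 = 95.4952 kg/m

95.4952 kg/m


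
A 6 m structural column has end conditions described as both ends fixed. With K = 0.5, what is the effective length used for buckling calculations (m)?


L_eff = K * L
= 0.5 * 6
= 3.0 m

3.0 m


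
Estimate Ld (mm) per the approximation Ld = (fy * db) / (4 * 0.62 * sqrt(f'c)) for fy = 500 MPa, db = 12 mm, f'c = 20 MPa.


Ld = (fy * db) / (4 * 0.62 * sqrt(f'c))
= (500 * 12) / (4 * 0.62 * sqrt(20))
= 6000 / 11.0909
= 540.98 mm

540.98 mm


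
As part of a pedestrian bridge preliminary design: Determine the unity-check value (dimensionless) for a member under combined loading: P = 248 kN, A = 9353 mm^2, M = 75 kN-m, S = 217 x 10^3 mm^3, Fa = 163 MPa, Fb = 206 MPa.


f_a = P / A = 248000.0 / 9353 = 26.5156 MPa
f_b = M / S = 75000000.0 / 217000.0 = 345.6221 MPa
Ratio = f_a / Fa + f_b / Fb
= 26.5156 / 163 + 345.6221 / 206
= 1.8404 (dimensionless)

1.8404 (dimensionless)


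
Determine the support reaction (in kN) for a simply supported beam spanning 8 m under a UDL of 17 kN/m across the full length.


Total load = w * L = 17 * 8 = 136 kN
By symmetry, each reaction R = total / 2 = 136 / 2 = 68.0 kN

68.0 kN


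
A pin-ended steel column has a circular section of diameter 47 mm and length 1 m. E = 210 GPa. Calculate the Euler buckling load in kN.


I = pi * d^4 / 64 = 239530.78 mm^4
L = 1000.0 mm
P_cr = pi^2 * E * I / L^2
= 9.8696 * 210000.0 * 239530.78 / 1000.0^2
= 496455.55 N = 496.4556 kN

496.4556 kN


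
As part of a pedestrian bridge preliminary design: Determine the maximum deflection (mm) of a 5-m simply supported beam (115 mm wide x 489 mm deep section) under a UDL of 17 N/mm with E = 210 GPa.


I = 115 * 489^3 / 12 = 1120580786.25 mm^4
L = 5000.0 mm, w = 17 N/mm, E = 210000.0 MPa
delta = 5 * w * L^4 / (384 * E * I)
= 5 * 17 * 5000.0^4 / (384 * 210000.0 * 1120580786.25)
= 0.5879 mm

0.5879 mm


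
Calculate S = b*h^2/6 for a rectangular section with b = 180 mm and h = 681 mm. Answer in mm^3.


S = b * h^2 / 6
= 180 * 681^2 / 6
= 180 * 463761 / 6
= 13912830.0 mm^3

13912830.0 mm^3


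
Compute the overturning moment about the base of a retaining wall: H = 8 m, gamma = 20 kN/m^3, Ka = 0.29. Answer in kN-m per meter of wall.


Pa = 0.5 * Ka * gamma * H^2
= 0.5 * 0.29 * 20 * 8^2
= 185.6 kN/m
Arm = H / 3 = 8 / 3 = 2.6667 m
Mo = Pa * arm = Pa * H / 3 = 185.6 * 8 / 3 = 494.9333 kN-m/m

494.9333 kN-m/m


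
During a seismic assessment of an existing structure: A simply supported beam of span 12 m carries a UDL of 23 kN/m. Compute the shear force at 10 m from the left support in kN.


R_A = w * L / 2 = 23 * 12 / 2 = 138.0 kN
V(x) = R_A - w * x = 138.0 - 23 * 10
= -92.0 kN

-92.0 kN


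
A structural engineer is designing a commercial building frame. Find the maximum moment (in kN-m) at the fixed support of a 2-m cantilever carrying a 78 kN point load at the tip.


For a cantilever with a point load at the free end:
M_max = P * L = 78 * 2 = 156 kN-m

156 kN-m


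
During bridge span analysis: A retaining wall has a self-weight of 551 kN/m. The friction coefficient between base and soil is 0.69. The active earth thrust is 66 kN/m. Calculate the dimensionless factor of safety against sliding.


Resisting force = mu * W = 0.69 * 551 = 380.19 kN/m
FOS = Resisting / Driving = 380.19 / 66
= 5.7605 (dimensionless)

5.7605 (dimensionless)


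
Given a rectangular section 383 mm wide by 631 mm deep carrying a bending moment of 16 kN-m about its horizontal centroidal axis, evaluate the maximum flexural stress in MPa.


I = b * h^3 / 12 = 383 * 631^3 / 12 = 8018730279.42 mm^4
y = h / 2 = 631 / 2 = 315.5 mm
M = 16 kN-m = 16000000.0 N-mm
sigma = M * y / I = 16000000.0 * 315.5 / 8018730279.42
= 0.63 MPa

0.63 MPa


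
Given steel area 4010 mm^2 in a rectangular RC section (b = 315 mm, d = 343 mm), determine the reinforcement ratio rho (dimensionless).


rho = As / (b * d)
= 4010 / (315 * 343)
= 4010 / 108045
= 0.037114 (dimensionless)

0.037114 (dimensionless)


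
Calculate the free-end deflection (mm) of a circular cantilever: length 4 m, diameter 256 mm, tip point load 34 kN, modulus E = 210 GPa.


I = pi * d^4 / 64 = pi * 256^4 / 64 = 210828714.13 mm^4
L = 4000.0 mm, P = 34000.0 N, E = 210000.0 MPa
delta = P * L^3 / (3 * E * I)
= 34000.0 * 4000.0^3 / (3 * 210000.0 * 210828714.13)
= 16.3828 mm

16.3828 mm


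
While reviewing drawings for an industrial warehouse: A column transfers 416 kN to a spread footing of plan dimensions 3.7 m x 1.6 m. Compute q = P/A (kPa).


A = 3.7 * 1.6 = 5.92 m^2
q = P / A = 416 / 5.92
= 70.2703 kPa

70.2703 kPa


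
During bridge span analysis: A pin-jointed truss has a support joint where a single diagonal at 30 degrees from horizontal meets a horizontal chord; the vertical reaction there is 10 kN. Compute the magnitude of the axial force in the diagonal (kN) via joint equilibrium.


At the joint, only the diagonal has a vertical component, so vertical equilibrium gives:
F * sin(30) = 10
F = 10 / sin(30)
= 10 / 0.5
= 20.0 kN

20.0 kN


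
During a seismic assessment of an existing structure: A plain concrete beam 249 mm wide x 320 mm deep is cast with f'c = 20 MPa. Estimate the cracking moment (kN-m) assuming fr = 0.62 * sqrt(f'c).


fr = 0.62 * sqrt(20) = 0.62 * 4.4721 = 2.7727 MPa
I = 249 * 320^3 / 12 = 679936000.0 mm^4
y_t = 160.0 mm
M_cr = fr * I / y_t = 2.7727 * 679936000.0 / 160.0 N-mm
= 11.783 kN-m

11.783 kN-m


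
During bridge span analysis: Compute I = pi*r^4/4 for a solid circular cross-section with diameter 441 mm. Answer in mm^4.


r = d / 2 = 441 / 2 = 220.5 mm
I = pi * r^4 / 4 = pi * 220.5^4 / 4
= 1856625267.29 mm^4

1856625267.29 mm^4


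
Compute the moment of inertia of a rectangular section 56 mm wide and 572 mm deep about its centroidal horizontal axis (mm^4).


I = b * h^3 / 12
= 56 * 572^3 / 12
= 56 * 187149248 / 12
= 873363157.33 mm^4

873363157.33 mm^4


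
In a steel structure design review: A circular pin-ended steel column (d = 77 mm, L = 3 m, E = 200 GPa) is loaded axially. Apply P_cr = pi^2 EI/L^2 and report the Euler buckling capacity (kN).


I = pi * d^4 / 64 = 1725570.86 mm^4
L = 3000.0 mm
P_cr = pi^2 * E * I / L^2
= 9.8696 * 200000.0 * 1725570.86 / 3000.0^2
= 378460.04 N = 378.46 kN

378.46 kN


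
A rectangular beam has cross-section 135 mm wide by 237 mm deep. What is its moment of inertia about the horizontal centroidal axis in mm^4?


I = b * h^3 / 12
= 135 * 237^3 / 12
= 135 * 13312053 / 12
= 149760596.25 mm^4

149760596.25 mm^4


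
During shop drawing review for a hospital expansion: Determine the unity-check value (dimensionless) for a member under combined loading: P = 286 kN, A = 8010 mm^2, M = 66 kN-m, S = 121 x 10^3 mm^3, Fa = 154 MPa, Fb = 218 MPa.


f_a = P / A = 286000.0 / 8010 = 35.7054 MPa
f_b = M / S = 66000000.0 / 121000.0 = 545.4545 MPa
Ratio = f_a / Fa + f_b / Fb
= 35.7054 / 154 + 545.4545 / 218
= 2.7339 (dimensionless)

2.7339 (dimensionless)


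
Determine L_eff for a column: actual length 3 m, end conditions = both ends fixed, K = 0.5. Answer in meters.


L_eff = K * L
= 0.5 * 3
= 1.5 m

1.5 m


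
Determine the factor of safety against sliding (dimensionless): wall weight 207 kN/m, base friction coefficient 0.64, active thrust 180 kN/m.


Resisting force = mu * W = 0.64 * 207 = 132.48 kN/m
FOS = Resisting / Driving = 132.48 / 180
= 0.736 (dimensionless)

0.736 (dimensionless)


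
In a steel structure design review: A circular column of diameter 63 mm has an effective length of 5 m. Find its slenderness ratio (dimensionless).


Radius of gyration r = d / 4 = 63 / 4 = 15.75 mm
L_eff = 5000.0 mm
Slenderness ratio = L / r = 5000.0 / 15.75 = 317.46 (dimensionless)

317.46 (dimensionless)


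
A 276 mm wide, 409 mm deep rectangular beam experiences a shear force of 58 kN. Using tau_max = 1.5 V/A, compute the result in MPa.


A = b * h = 276 * 409 = 112884 mm^2
V = 58 kN = 58000.0 N
tau_max = 1.5 * V / A = 1.5 * 58000.0 / 112884
= 0.7707 MPa

0.7707 MPa


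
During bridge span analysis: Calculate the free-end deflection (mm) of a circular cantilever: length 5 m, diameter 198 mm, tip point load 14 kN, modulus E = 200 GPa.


I = pi * d^4 / 64 = pi * 198^4 / 64 = 75445034.2 mm^4
L = 5000.0 mm, P = 14000.0 N, E = 200000.0 MPa
delta = P * L^3 / (3 * E * I)
= 14000.0 * 5000.0^3 / (3 * 200000.0 * 75445034.2)
= 38.6595 mm

38.6595 mm


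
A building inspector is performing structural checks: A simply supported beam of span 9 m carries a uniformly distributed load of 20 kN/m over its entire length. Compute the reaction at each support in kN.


Total load = w * L = 20 * 9 = 180 kN
By symmetry, each reaction R = total / 2 = 180 / 2 = 90.0 kN

90.0 kN


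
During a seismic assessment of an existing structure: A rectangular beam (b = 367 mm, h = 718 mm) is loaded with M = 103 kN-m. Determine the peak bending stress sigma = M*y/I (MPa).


I = b * h^3 / 12 = 367 * 718^3 / 12 = 11320305595.33 mm^4
y = h / 2 = 718 / 2 = 359.0 mm
M = 103 kN-m = 103000000.0 N-mm
sigma = M * y / I = 103000000.0 * 359.0 / 11320305595.33
= 3.27 MPa

3.27 MPa


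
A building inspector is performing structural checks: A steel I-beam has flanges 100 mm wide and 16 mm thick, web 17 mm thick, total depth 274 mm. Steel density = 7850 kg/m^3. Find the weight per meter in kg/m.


A_flanges = 2 * 100 * 16 = 3200 mm^2
A_web = (274 - 2 * 16) * 17 = 4114 mm^2
A_total = 3200 + 4114 = 7314 mm^2 = 0.007314 m^2
Weight = rho * A = 7850 * 0.007314 = 57.4149 kg/m

57.4149 kg/m


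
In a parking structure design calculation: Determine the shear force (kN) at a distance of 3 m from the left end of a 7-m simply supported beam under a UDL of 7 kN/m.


R_A = w * L / 2 = 7 * 7 / 2 = 24.5 kN
V(x) = R_A - w * x = 24.5 - 7 * 3
= 3.5 kN

3.5 kN


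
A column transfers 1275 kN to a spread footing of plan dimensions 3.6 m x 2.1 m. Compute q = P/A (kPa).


A = 3.6 * 2.1 = 7.56 m^2
q = P / A = 1275 / 7.56
= 168.6508 kPa

168.6508 kPa


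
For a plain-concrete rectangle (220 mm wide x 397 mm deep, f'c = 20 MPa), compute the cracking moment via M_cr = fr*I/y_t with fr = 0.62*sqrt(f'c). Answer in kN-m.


fr = 0.62 * sqrt(20) = 0.62 * 4.4721 = 2.7727 MPa
I = 220 * 397^3 / 12 = 1147130838.33 mm^4
y_t = 198.5 mm
M_cr = fr * I / y_t = 2.7727 * 1147130838.33 / 198.5 N-mm
= 16.0236 kN-m

16.0236 kN-m


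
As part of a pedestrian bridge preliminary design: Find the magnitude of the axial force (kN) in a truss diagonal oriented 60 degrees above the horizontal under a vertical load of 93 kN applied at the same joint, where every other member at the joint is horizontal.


At the joint, only the diagonal has a vertical component, so vertical equilibrium gives:
F * sin(60) = 93
F = 93 / sin(60)
= 93 / 0.866025
= 107.39 kN

107.39 kN


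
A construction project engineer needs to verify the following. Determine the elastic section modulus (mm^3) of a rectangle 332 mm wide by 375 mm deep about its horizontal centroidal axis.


S = b * h^2 / 6
= 332 * 375^2 / 6
= 332 * 140625 / 6
= 7781250.0 mm^3

7781250.0 mm^3


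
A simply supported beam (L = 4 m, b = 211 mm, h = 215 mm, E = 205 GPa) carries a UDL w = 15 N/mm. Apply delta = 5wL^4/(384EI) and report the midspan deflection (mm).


I = 211 * 215^3 / 12 = 174749760.42 mm^4
L = 4000.0 mm, w = 15 N/mm, E = 205000.0 MPa
delta = 5 * w * L^4 / (384 * E * I)
= 5 * 15 * 4000.0^4 / (384 * 205000.0 * 174749760.42)
= 1.3957 mm

1.3957 mm


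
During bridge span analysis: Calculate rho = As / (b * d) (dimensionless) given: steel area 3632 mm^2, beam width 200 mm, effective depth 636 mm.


rho = As / (b * d)
= 3632 / (200 * 636)
= 3632 / 127200
= 0.028553 (dimensionless)

0.028553 (dimensionless)


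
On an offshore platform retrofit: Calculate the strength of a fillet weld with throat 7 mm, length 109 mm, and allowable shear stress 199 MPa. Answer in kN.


Strength = throat * length * allowable stress
= 7 * 109 * 199 N
= 151837 N
= 151.84 kN

151.84 kN


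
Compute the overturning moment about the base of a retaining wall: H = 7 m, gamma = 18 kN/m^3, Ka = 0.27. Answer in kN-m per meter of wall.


Pa = 0.5 * Ka * gamma * H^2
= 0.5 * 0.27 * 18 * 7^2
= 119.07 kN/m
Arm = H / 3 = 7 / 3 = 2.3333 m
Mo = Pa * arm = Pa * H / 3 = 119.07 * 7 / 3 = 277.83 kN-m/m

277.83 kN-m/m


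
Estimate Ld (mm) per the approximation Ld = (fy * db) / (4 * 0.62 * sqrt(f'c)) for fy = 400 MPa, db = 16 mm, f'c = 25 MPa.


Ld = (fy * db) / (4 * 0.62 * sqrt(f'c))
= (400 * 16) / (4 * 0.62 * sqrt(25))
= 6400 / 12.4
= 516.13 mm

516.13 mm


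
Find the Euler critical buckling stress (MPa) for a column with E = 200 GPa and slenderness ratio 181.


sigma_cr = pi^2 * E / lambda^2
= 9.8696 * 200000.0 / 181^2
= 9.8696 * 200000.0 / 32761
= 60.2522 MPa

60.2522 MPa


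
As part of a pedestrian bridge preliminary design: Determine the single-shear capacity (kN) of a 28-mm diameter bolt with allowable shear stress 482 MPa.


A = pi * d^2 / 4 = pi * 28^2 / 4 = 615.7522 mm^2
V = f_v * A / 1000 = 482 * 615.7522 / 1000
= 296.7925 kN

296.7925 kN


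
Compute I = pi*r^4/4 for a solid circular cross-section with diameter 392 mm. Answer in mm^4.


r = d / 2 = 392 / 2 = 196.0 mm
I = pi * r^4 / 4 = pi * 196.0^4 / 4
= 1159082014.14 mm^4

1159082014.14 mm^4


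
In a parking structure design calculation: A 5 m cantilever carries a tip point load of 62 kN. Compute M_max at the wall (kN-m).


For a cantilever with a point load at the free end:
M_max = P * L = 62 * 5 = 310 kN-m

310 kN-m


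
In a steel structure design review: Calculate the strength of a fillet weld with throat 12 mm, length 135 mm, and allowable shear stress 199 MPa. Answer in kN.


Strength = throat * length * allowable stress
= 12 * 135 * 199 N
= 322380 N
= 322.38 kN

322.38 kN


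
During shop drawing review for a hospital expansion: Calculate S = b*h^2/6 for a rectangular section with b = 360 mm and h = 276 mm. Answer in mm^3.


S = b * h^2 / 6
= 360 * 276^2 / 6
= 360 * 76176 / 6
= 4570560.0 mm^3

4570560.0 mm^3


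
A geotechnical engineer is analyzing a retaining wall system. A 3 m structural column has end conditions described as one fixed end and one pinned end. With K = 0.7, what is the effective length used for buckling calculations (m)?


L_eff = K * L
= 0.7 * 3
= 2.1 m

2.1 m


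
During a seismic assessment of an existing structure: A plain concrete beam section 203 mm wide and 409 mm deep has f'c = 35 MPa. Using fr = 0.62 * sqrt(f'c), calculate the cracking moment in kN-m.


fr = 0.62 * sqrt(35) = 0.62 * 5.9161 = 3.668 MPa
I = 203 * 409^3 / 12 = 1157403298.92 mm^4
y_t = 204.5 mm
M_cr = fr * I / y_t = 3.668 * 1157403298.92 / 204.5 N-mm
= 20.7595 kN-m

20.7595 kN-m


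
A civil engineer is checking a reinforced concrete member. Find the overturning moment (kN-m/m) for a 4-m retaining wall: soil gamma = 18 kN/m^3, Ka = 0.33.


Pa = 0.5 * Ka * gamma * H^2
= 0.5 * 0.33 * 18 * 4^2
= 47.52 kN/m
Arm = H / 3 = 4 / 3 = 1.3333 m
Mo = Pa * arm = Pa * H / 3 = 47.52 * 4 / 3 = 63.36 kN-m/m

63.36 kN-m/m


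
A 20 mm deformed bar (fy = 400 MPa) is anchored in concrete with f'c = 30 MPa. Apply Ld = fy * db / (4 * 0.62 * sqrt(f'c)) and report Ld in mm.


Ld = (fy * db) / (4 * 0.62 * sqrt(f'c))
= (400 * 20) / (4 * 0.62 * sqrt(30))
= 8000 / 13.5835
= 588.95 mm

588.95 mm


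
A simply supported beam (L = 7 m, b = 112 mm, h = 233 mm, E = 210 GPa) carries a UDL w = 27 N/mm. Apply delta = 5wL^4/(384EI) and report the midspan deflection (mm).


I = 112 * 233^3 / 12 = 118060478.67 mm^4
L = 7000.0 mm, w = 27 N/mm, E = 210000.0 MPa
delta = 5 * w * L^4 / (384 * E * I)
= 5 * 27 * 7000.0^4 / (384 * 210000.0 * 118060478.67)
= 34.0464 mm

34.0464 mm


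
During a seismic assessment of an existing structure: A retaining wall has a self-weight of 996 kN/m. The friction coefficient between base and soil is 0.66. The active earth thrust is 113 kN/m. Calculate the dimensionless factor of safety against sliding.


Resisting force = mu * W = 0.66 * 996 = 657.36 kN/m
FOS = Resisting / Driving = 657.36 / 113
= 5.8173 (dimensionless)

5.8173 (dimensionless)


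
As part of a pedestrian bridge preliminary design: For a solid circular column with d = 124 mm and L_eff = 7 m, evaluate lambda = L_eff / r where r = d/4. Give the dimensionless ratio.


Radius of gyration r = d / 4 = 124 / 4 = 31.0 mm
L_eff = 7000.0 mm
Slenderness ratio = L / r = 7000.0 / 31.0 = 225.81 (dimensionless)

225.81 (dimensionless)


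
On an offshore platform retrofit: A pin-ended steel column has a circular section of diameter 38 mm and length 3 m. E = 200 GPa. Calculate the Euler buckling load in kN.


I = pi * d^4 / 64 = 102353.87 mm^4
L = 3000.0 mm
P_cr = pi^2 * E * I / L^2
= 9.8696 * 200000.0 * 102353.87 / 3000.0^2
= 22448.72 N = 22.4487 kN

22.4487 kN


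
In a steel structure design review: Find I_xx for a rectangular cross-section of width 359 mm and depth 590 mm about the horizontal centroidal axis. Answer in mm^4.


I = b * h^3 / 12
= 359 * 590^3 / 12
= 359 * 205379000 / 12
= 6144255083.33 mm^4

6144255083.33 mm^4


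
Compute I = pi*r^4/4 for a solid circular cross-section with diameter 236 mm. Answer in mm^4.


r = d / 2 = 236 / 2 = 118.0 mm
I = pi * r^4 / 4 = pi * 118.0^4 / 4
= 152271249.19 mm^4

152271249.19 mm^4


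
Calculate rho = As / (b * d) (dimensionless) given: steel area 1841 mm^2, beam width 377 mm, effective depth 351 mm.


rho = As / (b * d)
= 1841 / (377 * 351)
= 1841 / 132327
= 0.013913 (dimensionless)

0.013913 (dimensionless)


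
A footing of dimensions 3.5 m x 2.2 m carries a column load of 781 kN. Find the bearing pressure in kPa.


A = 3.5 * 2.2 = 7.7 m^2
q = P / A = 781 / 7.7
= 101.4286 kPa

101.4286 kPa


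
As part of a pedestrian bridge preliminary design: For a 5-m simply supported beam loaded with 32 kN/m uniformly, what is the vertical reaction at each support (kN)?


Total load = w * L = 32 * 5 = 160 kN
By symmetry, each reaction R = total / 2 = 160 / 2 = 80.0 kN

80.0 kN


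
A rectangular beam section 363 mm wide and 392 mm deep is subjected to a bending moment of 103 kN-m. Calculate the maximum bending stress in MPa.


I = b * h^3 / 12 = 363 * 392^3 / 12 = 1822147712.0 mm^4
y = h / 2 = 392 / 2 = 196.0 mm
M = 103 kN-m = 103000000.0 N-mm
sigma = M * y / I = 103000000.0 * 196.0 / 1822147712.0
= 11.08 MPa

11.08 MPa


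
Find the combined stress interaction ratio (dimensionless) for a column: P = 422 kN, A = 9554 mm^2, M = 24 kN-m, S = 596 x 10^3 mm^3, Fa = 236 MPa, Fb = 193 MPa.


f_a = P / A = 422000.0 / 9554 = 44.17 MPa
f_b = M / S = 24000000.0 / 596000.0 = 40.2685 MPa
Ratio = f_a / Fa + f_b / Fb
= 44.17 / 236 + 40.2685 / 193
= 0.3958 (dimensionless)

0.3958 (dimensionless)


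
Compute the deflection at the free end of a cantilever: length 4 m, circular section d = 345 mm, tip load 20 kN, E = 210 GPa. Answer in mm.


I = pi * d^4 / 64 = pi * 345^4 / 64 = 695418562.61 mm^4
L = 4000.0 mm, P = 20000.0 N, E = 210000.0 MPa
delta = P * L^3 / (3 * E * I)
= 20000.0 * 4000.0^3 / (3 * 210000.0 * 695418562.61)
= 2.9216 mm

2.9216 mm


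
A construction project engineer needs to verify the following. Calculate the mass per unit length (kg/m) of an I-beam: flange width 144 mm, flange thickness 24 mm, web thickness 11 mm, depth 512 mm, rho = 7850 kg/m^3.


A_flanges = 2 * 144 * 24 = 6912 mm^2
A_web = (512 - 2 * 24) * 11 = 5104 mm^2
A_total = 6912 + 5104 = 12016 mm^2 = 0.012016 m^2
Weight = rho * A = 7850 * 0.012016 = 94.3256 kg/m

94.3256 kg/m


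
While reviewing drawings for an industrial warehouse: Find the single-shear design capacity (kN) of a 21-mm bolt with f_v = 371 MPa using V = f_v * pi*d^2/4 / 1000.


A = pi * d^2 / 4 = pi * 21^2 / 4 = 346.3606 mm^2
V = f_v * A / 1000 = 371 * 346.3606 / 1000
= 128.4998 kN

128.4998 kN


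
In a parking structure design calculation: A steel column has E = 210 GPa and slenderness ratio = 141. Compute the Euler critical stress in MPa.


sigma_cr = pi^2 * E / lambda^2
= 9.8696 * 210000.0 / 141^2
= 9.8696 * 210000.0 / 19881
= 104.2511 MPa

104.2511 MPa


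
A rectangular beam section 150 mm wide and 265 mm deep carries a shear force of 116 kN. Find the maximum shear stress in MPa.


A = b * h = 150 * 265 = 39750 mm^2
V = 116 kN = 116000.0 N
tau_max = 1.5 * V / A = 1.5 * 116000.0 / 39750
= 4.3774 MPa

4.3774 MPa


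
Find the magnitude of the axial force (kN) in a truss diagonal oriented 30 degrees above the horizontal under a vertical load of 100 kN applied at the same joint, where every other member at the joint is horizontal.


At the joint, only the diagonal has a vertical component, so vertical equilibrium gives:
F * sin(30) = 100
F = 100 / sin(30)
= 100 / 0.5
= 200.0 kN

200.0 kN


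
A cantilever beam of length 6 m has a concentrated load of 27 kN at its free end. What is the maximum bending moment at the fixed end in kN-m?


For a cantilever with a point load at the free end:
M_max = P * L = 27 * 6 = 162 kN-m

162 kN-m


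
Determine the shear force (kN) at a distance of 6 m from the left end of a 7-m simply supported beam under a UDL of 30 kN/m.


R_A = w * L / 2 = 30 * 7 / 2 = 105.0 kN
V(x) = R_A - w * x = 105.0 - 30 * 6
= -75.0 kN

-75.0 kN


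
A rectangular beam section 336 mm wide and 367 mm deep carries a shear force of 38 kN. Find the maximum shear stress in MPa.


A = b * h = 336 * 367 = 123312 mm^2
V = 38 kN = 38000.0 N
tau_max = 1.5 * V / A = 1.5 * 38000.0 / 123312
= 0.4622 MPa

0.4622 MPa


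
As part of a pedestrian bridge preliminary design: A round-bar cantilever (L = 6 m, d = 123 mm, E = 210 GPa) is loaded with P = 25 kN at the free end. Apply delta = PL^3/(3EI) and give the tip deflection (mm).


I = pi * d^4 / 64 = pi * 123^4 / 64 = 11235446.72 mm^4
L = 6000.0 mm, P = 25000.0 N, E = 210000.0 MPa
delta = P * L^3 / (3 * E * I)
= 25000.0 * 6000.0^3 / (3 * 210000.0 * 11235446.72)
= 762.8917 mm

762.8917 mm


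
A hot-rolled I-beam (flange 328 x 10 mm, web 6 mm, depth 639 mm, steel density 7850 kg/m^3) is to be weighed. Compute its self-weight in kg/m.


A_flanges = 2 * 328 * 10 = 6560 mm^2
A_web = (639 - 2 * 10) * 6 = 3714 mm^2
A_total = 6560 + 3714 = 10274 mm^2 = 0.010274 m^2
Weight = rho * A = 7850 * 0.010274 = 80.6509 kg/m

80.6509 kg/m


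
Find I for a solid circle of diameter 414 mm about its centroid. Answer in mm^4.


r = d / 2 = 414 / 2 = 207.0 mm
I = pi * r^4 / 4 = pi * 207.0^4 / 4
= 1442019931.44 mm^4

1442019931.44 mm^4


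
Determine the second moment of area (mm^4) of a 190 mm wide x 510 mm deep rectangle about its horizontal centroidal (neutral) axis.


I = b * h^3 / 12
= 190 * 510^3 / 12
= 190 * 132651000 / 12
= 2100307500.0 mm^4

2100307500.0 mm^4


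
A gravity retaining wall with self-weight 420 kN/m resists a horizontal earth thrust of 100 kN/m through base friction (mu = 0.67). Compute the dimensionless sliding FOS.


Resisting force = mu * W = 0.67 * 420 = 281.4 kN/m
FOS = Resisting / Driving = 281.4 / 100
= 2.814 (dimensionless)

2.814 (dimensionless)


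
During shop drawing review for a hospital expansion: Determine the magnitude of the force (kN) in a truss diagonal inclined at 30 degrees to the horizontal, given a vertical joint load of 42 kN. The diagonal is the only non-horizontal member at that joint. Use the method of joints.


At the joint, only the diagonal has a vertical component, so vertical equilibrium gives:
F * sin(30) = 42
F = 42 / sin(30)
= 42 / 0.5
= 84.0 kN

84.0 kN


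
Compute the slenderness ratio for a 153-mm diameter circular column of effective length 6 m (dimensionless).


Radius of gyration r = d / 4 = 153 / 4 = 38.25 mm
L_eff = 6000.0 mm
Slenderness ratio = L / r = 6000.0 / 38.25 = 156.86 (dimensionless)

156.86 (dimensionless)


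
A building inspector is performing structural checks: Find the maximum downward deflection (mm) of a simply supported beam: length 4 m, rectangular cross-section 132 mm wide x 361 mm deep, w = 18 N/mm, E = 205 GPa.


I = 132 * 361^3 / 12 = 517504691.0 mm^4
L = 4000.0 mm, w = 18 N/mm, E = 205000.0 MPa
delta = 5 * w * L^4 / (384 * E * I)
= 5 * 18 * 4000.0^4 / (384 * 205000.0 * 517504691.0)
= 0.5656 mm

0.5656 mm


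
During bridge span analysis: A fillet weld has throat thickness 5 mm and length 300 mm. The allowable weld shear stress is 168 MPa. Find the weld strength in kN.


Strength = throat * length * allowable stress
= 5 * 300 * 168 N
= 252000 N
= 252.0 kN

252.0 kN


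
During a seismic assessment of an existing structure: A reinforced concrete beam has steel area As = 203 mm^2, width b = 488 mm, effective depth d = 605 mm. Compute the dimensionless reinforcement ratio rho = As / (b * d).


rho = As / (b * d)
= 203 / (488 * 605)
= 203 / 295240
= 0.000688 (dimensionless)

0.000688 (dimensionless)


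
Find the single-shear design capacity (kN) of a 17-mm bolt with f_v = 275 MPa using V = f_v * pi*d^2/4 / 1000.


A = pi * d^2 / 4 = pi * 17^2 / 4 = 226.9801 mm^2
V = f_v * A / 1000 = 275 * 226.9801 / 1000
= 62.4195 kN

62.4195 kN


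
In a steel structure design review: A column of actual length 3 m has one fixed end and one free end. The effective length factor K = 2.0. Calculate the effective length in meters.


L_eff = K * L
= 2.0 * 3
= 6.0 m

6.0 m


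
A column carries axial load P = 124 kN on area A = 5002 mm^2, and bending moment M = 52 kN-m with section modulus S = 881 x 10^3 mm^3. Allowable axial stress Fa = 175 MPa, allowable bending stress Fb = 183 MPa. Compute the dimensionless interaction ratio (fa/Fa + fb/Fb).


f_a = P / A = 124000.0 / 5002 = 24.7901 MPa
f_b = M / S = 52000000.0 / 881000.0 = 59.0238 MPa
Ratio = f_a / Fa + f_b / Fb
= 24.7901 / 175 + 59.0238 / 183
= 0.4642 (dimensionless)

0.4642 (dimensionless)


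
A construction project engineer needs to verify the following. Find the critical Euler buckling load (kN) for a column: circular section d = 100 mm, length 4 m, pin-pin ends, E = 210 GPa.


I = pi * d^4 / 64 = 4908738.52 mm^4
L = 4000.0 mm
P_cr = pi^2 * E * I / L^2
= 9.8696 * 210000.0 * 4908738.52 / 4000.0^2
= 635870.91 N = 635.8709 kN

635.8709 kN


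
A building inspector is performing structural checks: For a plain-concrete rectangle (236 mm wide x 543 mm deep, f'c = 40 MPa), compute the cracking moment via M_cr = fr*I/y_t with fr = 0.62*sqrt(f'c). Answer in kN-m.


fr = 0.62 * sqrt(40) = 0.62 * 6.3246 = 3.9212 MPa
I = 236 * 543^3 / 12 = 3148692471.0 mm^4
y_t = 271.5 mm
M_cr = fr * I / y_t = 3.9212 * 3148692471.0 / 271.5 N-mm
= 45.476 kN-m

45.476 kN-m


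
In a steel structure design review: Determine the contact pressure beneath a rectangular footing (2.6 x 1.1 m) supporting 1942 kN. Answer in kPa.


A = 2.6 * 1.1 = 2.86 m^2
q = P / A = 1942 / 2.86
= 679.021 kPa

679.021 kPa


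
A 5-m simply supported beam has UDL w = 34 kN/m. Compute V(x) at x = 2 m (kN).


R_A = w * L / 2 = 34 * 5 / 2 = 85.0 kN
V(x) = R_A - w * x = 85.0 - 34 * 2
= 17.0 kN

17.0 kN


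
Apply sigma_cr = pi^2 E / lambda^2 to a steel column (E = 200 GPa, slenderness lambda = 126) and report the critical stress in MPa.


sigma_cr = pi^2 * E / lambda^2
= 9.8696 * 200000.0 / 126^2
= 9.8696 * 200000.0 / 15876
= 124.3336 MPa

124.3336 MPa


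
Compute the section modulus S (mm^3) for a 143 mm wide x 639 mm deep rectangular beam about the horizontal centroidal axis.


S = b * h^2 / 6
= 143 * 639^2 / 6
= 143 * 408321 / 6
= 9731650.5 mm^3

9731650.5 mm^3


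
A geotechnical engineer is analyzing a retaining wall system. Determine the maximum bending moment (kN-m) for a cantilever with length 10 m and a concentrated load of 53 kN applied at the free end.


For a cantilever with a point load at the free end:
M_max = P * L = 53 * 10 = 530 kN-m

530 kN-m


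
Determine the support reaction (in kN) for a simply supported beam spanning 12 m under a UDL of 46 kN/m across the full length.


Total load = w * L = 46 * 12 = 552 kN
By symmetry, each reaction R = total / 2 = 552 / 2 = 276.0 kN

276.0 kN


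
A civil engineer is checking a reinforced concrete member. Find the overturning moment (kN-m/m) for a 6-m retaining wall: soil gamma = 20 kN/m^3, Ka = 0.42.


Pa = 0.5 * Ka * gamma * H^2
= 0.5 * 0.42 * 20 * 6^2
= 151.2 kN/m
Arm = H / 3 = 6 / 3 = 2.0 m
Mo = Pa * arm = Pa * H / 3 = 151.2 * 6 / 3 = 302.4 kN-m/m

302.4 kN-m/m


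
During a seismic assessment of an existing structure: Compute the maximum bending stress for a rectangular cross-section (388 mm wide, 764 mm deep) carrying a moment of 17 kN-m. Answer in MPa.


I = b * h^3 / 12 = 388 * 764^3 / 12 = 14418847722.67 mm^4
y = h / 2 = 764 / 2 = 382.0 mm
M = 17 kN-m = 17000000.0 N-mm
sigma = M * y / I = 17000000.0 * 382.0 / 14418847722.67
= 0.45 MPa

0.45 MPa


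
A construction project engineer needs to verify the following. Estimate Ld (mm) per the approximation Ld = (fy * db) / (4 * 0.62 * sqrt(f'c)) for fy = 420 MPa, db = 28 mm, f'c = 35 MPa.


Ld = (fy * db) / (4 * 0.62 * sqrt(f'c))
= (420 * 28) / (4 * 0.62 * sqrt(35))
= 11760 / 14.6719
= 801.53 mm

801.53 mm


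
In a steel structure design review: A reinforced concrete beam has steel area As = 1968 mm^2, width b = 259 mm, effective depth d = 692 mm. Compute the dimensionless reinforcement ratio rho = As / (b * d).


rho = As / (b * d)
= 1968 / (259 * 692)
= 1968 / 179228
= 0.01098 (dimensionless)

0.01098 (dimensionless)


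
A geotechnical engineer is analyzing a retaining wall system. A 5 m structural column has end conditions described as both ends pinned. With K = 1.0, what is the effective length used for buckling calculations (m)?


L_eff = K * L
= 1.0 * 5
= 5.0 m

5.0 m


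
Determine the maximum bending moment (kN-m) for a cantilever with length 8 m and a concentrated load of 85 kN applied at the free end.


For a cantilever with a point load at the free end:
M_max = P * L = 85 * 8 = 680 kN-m

680 kN-m


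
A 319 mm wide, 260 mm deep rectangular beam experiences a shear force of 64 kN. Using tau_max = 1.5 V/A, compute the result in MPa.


A = b * h = 319 * 260 = 82940 mm^2
V = 64 kN = 64000.0 N
tau_max = 1.5 * V / A = 1.5 * 64000.0 / 82940
= 1.1575 MPa

1.1575 MPa


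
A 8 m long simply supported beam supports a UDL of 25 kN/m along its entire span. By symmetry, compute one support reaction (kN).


Total load = w * L = 25 * 8 = 200 kN
By symmetry, each reaction R = total / 2 = 200 / 2 = 100.0 kN

100.0 kN


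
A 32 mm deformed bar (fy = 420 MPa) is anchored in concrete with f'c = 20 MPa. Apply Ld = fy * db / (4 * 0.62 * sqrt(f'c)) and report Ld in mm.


Ld = (fy * db) / (4 * 0.62 * sqrt(f'c))
= (420 * 32) / (4 * 0.62 * sqrt(20))
= 13440 / 11.0909
= 1211.8 mm

1211.8 mm


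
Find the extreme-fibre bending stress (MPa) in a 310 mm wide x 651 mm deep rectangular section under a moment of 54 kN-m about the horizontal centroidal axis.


I = b * h^3 / 12 = 310 * 651^3 / 12 = 7127273317.5 mm^4
y = h / 2 = 651 / 2 = 325.5 mm
M = 54 kN-m = 54000000.0 N-mm
sigma = M * y / I = 54000000.0 * 325.5 / 7127273317.5
= 2.47 MPa

2.47 MPa


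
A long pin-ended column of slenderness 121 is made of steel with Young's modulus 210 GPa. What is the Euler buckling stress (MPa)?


sigma_cr = pi^2 * E / lambda^2
= 9.8696 * 210000.0 / 121^2
= 9.8696 * 210000.0 / 14641
= 141.5625 MPa

141.5625 MPa


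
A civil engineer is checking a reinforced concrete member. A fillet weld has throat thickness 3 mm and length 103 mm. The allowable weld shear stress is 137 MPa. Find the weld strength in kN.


Strength = throat * length * allowable stress
= 3 * 103 * 137 N
= 42333 N
= 42.33 kN

42.33 kN


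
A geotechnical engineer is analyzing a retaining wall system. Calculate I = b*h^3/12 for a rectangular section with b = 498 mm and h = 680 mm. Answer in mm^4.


I = b * h^3 / 12
= 498 * 680^3 / 12
= 498 * 314432000 / 12
= 13048928000.0 mm^4

13048928000.0 mm^4


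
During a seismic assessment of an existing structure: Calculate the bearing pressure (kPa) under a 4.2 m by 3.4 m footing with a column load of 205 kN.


A = 4.2 * 3.4 = 14.28 m^2
q = P / A = 205 / 14.28
= 14.3557 kPa

14.3557 kPa


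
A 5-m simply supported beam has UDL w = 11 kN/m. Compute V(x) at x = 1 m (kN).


R_A = w * L / 2 = 11 * 5 / 2 = 27.5 kN
V(x) = R_A - w * x = 27.5 - 11 * 1
= 16.5 kN

16.5 kN


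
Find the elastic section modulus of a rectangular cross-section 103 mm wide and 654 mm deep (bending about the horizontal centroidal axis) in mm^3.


S = b * h^2 / 6
= 103 * 654^2 / 6
= 103 * 427716 / 6
= 7342458.0 mm^3

7342458.0 mm^3


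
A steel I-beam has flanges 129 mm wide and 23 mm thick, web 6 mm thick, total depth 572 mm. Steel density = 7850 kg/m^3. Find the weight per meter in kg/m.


A_flanges = 2 * 129 * 23 = 5934 mm^2
A_web = (572 - 2 * 23) * 6 = 3156 mm^2
A_total = 5934 + 3156 = 9090 mm^2 = 0.009090 m^2
Weight = rho * A = 7850 * 0.009090 = 71.3565 kg/m

71.3565 kg/m


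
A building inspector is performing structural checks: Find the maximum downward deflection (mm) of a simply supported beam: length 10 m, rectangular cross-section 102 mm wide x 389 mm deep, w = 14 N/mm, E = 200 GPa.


I = 102 * 389^3 / 12 = 500342886.5 mm^4
L = 10000.0 mm, w = 14 N/mm, E = 200000.0 MPa
delta = 5 * w * L^4 / (384 * E * I)
= 5 * 14 * 10000.0^4 / (384 * 200000.0 * 500342886.5)
= 18.2167 mm

18.2167 mm


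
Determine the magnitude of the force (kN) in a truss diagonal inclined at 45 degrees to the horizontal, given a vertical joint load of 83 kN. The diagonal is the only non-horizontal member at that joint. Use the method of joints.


At the joint, only the diagonal has a vertical component, so vertical equilibrium gives:
F * sin(45) = 83
F = 83 / sin(45)
= 83 / 0.707107
= 117.38 kN

117.38 kN


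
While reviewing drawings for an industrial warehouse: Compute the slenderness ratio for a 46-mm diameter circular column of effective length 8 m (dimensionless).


Radius of gyration r = d / 4 = 46 / 4 = 11.5 mm
L_eff = 8000.0 mm
Slenderness ratio = L / r = 8000.0 / 11.5 = 695.65 (dimensionless)

695.65 (dimensionless)


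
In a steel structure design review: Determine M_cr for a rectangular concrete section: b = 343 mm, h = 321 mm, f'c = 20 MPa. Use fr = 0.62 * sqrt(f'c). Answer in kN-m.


fr = 0.62 * sqrt(20) = 0.62 * 4.4721 = 2.7727 MPa
I = 343 * 321^3 / 12 = 945426935.25 mm^4
y_t = 160.5 mm
M_cr = fr * I / y_t = 2.7727 * 945426935.25 / 160.5 N-mm
= 16.3328 kN-m

16.3328 kN-m


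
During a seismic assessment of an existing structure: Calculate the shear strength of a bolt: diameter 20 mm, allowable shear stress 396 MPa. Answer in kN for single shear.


A = pi * d^2 / 4 = pi * 20^2 / 4 = 314.1593 mm^2
V = f_v * A / 1000 = 396 * 314.1593 / 1000
= 124.4071 kN

124.4071 kN


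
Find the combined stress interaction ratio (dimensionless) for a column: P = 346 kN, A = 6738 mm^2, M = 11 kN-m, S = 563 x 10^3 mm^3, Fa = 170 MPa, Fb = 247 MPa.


f_a = P / A = 346000.0 / 6738 = 51.3505 MPa
f_b = M / S = 11000000.0 / 563000.0 = 19.5382 MPa
Ratio = f_a / Fa + f_b / Fb
= 51.3505 / 170 + 19.5382 / 247
= 0.3812 (dimensionless)

0.3812 (dimensionless)


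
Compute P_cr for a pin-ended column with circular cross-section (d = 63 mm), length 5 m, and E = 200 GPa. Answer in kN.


I = pi * d^4 / 64 = 773271.66 mm^4
L = 5000.0 mm
P_cr = pi^2 * E * I / L^2
= 9.8696 * 200000.0 * 773271.66 / 5000.0^2
= 61055.08 N = 61.0551 kN

61.0551 kN


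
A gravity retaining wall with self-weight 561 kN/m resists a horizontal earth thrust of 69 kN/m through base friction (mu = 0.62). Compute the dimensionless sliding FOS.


Resisting force = mu * W = 0.62 * 561 = 347.82 kN/m
FOS = Resisting / Driving = 347.82 / 69
= 5.0409 (dimensionless)

5.0409 (dimensionless)


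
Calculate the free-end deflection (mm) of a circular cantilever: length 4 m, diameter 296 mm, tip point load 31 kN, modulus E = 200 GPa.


I = pi * d^4 / 64 = pi * 296^4 / 64 = 376822427.47 mm^4
L = 4000.0 mm, P = 31000.0 N, E = 200000.0 MPa
delta = P * L^3 / (3 * E * I)
= 31000.0 * 4000.0^3 / (3 * 200000.0 * 376822427.47)
= 8.7751 mm

8.7751 mm


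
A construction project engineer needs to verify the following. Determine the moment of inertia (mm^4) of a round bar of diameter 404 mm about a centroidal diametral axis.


r = d / 2 = 404 / 2 = 202.0 mm
I = pi * r^4 / 4 = pi * 202.0^4 / 4
= 1307661565.24 mm^4

1307661565.24 mm^4


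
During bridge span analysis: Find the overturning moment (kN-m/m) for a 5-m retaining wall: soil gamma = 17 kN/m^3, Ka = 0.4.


Pa = 0.5 * Ka * gamma * H^2
= 0.5 * 0.4 * 17 * 5^2
= 85.0 kN/m
Arm = H / 3 = 5 / 3 = 1.6667 m
Mo = Pa * arm = Pa * H / 3 = 85.0 * 5 / 3 = 141.6667 kN-m/m

141.6667 kN-m/m


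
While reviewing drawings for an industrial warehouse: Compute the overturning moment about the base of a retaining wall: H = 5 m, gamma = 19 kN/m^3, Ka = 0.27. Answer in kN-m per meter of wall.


Pa = 0.5 * Ka * gamma * H^2
= 0.5 * 0.27 * 19 * 5^2
= 64.125 kN/m
Arm = H / 3 = 5 / 3 = 1.6667 m
Mo = Pa * arm = Pa * H / 3 = 64.125 * 5 / 3 = 106.875 kN-m/m

106.875 kN-m/m


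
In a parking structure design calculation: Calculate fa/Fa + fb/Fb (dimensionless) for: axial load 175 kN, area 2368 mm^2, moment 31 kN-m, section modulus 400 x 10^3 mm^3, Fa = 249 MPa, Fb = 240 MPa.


f_a = P / A = 175000.0 / 2368 = 73.902 MPa
f_b = M / S = 31000000.0 / 400000.0 = 77.5 MPa
Ratio = f_a / Fa + f_b / Fb
= 73.902 / 249 + 77.5 / 240
= 0.6197 (dimensionless)

0.6197 (dimensionless)


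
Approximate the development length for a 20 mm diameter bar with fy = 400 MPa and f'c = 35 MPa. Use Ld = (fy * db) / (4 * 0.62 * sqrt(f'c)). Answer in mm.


Ld = (fy * db) / (4 * 0.62 * sqrt(f'c))
= (400 * 20) / (4 * 0.62 * sqrt(35))
= 8000 / 14.6719
= 545.26 mm

545.26 mm


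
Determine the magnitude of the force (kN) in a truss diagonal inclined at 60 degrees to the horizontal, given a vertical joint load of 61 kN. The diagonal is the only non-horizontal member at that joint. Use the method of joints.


At the joint, only the diagonal has a vertical component, so vertical equilibrium gives:
F * sin(60) = 61
F = 61 / sin(60)
= 61 / 0.866025
= 70.44 kN

70.44 kN


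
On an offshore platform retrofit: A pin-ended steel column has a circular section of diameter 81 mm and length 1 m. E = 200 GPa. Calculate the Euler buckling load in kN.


I = pi * d^4 / 64 = 2113050.98 mm^4
L = 1000.0 mm
P_cr = pi^2 * E * I / L^2
= 9.8696 * 200000.0 * 2113050.98 / 1000.0^2
= 4170995.44 N = 4170.9954 kN

4170.9954 kN


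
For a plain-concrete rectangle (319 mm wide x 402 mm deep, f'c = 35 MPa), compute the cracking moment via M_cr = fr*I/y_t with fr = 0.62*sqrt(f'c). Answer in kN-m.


fr = 0.62 * sqrt(35) = 0.62 * 5.9161 = 3.668 MPa
I = 319 * 402^3 / 12 = 1726981146.0 mm^4
y_t = 201.0 mm
M_cr = fr * I / y_t = 3.668 * 1726981146.0 / 201.0 N-mm
= 31.515 kN-m

31.515 kN-m


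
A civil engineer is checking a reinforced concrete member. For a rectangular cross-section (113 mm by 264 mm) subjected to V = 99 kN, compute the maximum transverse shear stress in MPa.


A = b * h = 113 * 264 = 29832 mm^2
V = 99 kN = 99000.0 N
tau_max = 1.5 * V / A = 1.5 * 99000.0 / 29832
= 4.9779 MPa

4.9779 MPa


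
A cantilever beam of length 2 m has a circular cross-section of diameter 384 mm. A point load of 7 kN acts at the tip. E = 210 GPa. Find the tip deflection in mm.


I = pi * d^4 / 64 = pi * 384^4 / 64 = 1067320365.3 mm^4
L = 2000.0 mm, P = 7000.0 N, E = 210000.0 MPa
delta = P * L^3 / (3 * E * I)
= 7000.0 * 2000.0^3 / (3 * 210000.0 * 1067320365.3)
= 0.0833 mm

0.0833 mm


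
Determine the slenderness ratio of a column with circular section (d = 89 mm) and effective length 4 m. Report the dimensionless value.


Radius of gyration r = d / 4 = 89 / 4 = 22.25 mm
L_eff = 4000.0 mm
Slenderness ratio = L / r = 4000.0 / 22.25 = 179.78 (dimensionless)

179.78 (dimensionless)
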